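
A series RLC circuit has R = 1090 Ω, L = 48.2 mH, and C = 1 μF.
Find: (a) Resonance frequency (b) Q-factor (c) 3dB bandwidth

Step 1 — Resonance condition Im(Z)=0 gives ω₀ = 1/√(LC).
Step 2 — ω₀ = 1/√(0.0482·1e-06) = 4555 rad/s.
Step 3 — f₀ = ω₀/(2π) = 724.9 Hz.
Step 4 — Series Q: Q = ω₀L/R = 4555·0.0482/1090 = 0.2014.
Step 5 — 3dB bandwidth: Δω = ω₀/Q = 2.261e+04 rad/s; BW = Δω/(2π) = 3599 Hz.

(a) f₀ = 724.9 Hz  (b) Q = 0.2014  (c) BW = 3599 Hz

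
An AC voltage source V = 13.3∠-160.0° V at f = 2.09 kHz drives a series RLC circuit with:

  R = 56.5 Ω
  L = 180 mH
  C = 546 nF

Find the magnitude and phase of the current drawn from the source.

Step 1 — Angular frequency: ω = 2π·f = 2π·2090 = 1.313e+04 rad/s.
Step 2 — Component impedances:
  R: Z = R = 56.5 Ω
  L: Z = jωL = j·1.313e+04·0.18 = 0 + j2364 Ω
  C: Z = 1/(jωC) = -j/(ω·C) = 0 - j139.5 Ω
Step 3 — Series combination: Z_total = R + L + C = 56.5 + j2224 Ω = 2225∠88.5° Ω.
Step 4 — Source phasor: V = 13.3∠-160.0° V = -12.5 - j4.549 V.
Step 5 — Ohm's law: I = V / Z_total = (-12.5 - j4.549) / (56.5 + j2224) = -0.002186 + j0.005563 A.
Step 6 — Convert to polar: |I| = 0.005978 A, ∠I = 111.5°.

I = 0.005978∠111.5° A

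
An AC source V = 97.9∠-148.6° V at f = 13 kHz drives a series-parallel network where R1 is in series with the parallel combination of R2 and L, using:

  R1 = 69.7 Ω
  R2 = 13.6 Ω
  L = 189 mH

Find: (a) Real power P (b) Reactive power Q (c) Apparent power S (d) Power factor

Step 1 — Angular frequency: ω = 2π·f = 2π·1.3e+04 = 8.168e+04 rad/s.
Step 2 — Component impedances:
  R1: Z = R = 69.7 Ω
  R2: Z = R = 13.6 Ω
  L: Z = jωL = j·8.168e+04·0.189 = 0 + j1.544e+04 Ω
Step 3 — Parallel branch: R2 || L = 1/(1/R2 + 1/L) = 13.6 + j0.01198 Ω.
Step 4 — Series with R1: Z_total = R1 + (R2 || L) = 83.3 + j0.01198 Ω = 83.3∠0.0° Ω.
Step 5 — Source phasor: V = 97.9∠-148.6° V = -83.56 - j51.01 V.
Step 6 — Current: I = V / Z = -1.003 - j0.6122 A = 1.175∠-148.6° A.
Step 7 — Complex power: S = V·I* = 115.1 + j0.01655 VA.
Step 8 — Real power: P = Re(S) = 115.1 W.
Step 9 — Reactive power: Q = Im(S) = 0.01655 VAR.
Step 10 — Apparent power: |S| = 115.1 VA.
Step 11 — Power factor: PF = P/|S| = 1 (lagging).

(a) P = 115.1 W  (b) Q = 0.01655 VAR  (c) S = 115.1 VA  (d) PF = 1 (lagging)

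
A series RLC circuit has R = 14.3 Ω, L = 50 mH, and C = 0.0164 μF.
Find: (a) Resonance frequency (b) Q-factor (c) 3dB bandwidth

Step 1 — Resonance condition Im(Z)=0 gives ω₀ = 1/√(LC).
Step 2 — ω₀ = 1/√(0.05·1.64e-08) = 3.492e+04 rad/s.
Step 3 — f₀ = ω₀/(2π) = 5558 Hz.
Step 4 — Series Q: Q = ω₀L/R = 3.492e+04·0.05/14.3 = 122.1.
Step 5 — 3dB bandwidth: Δω = ω₀/Q = 286 rad/s; BW = Δω/(2π) = 45.52 Hz.

(a) f₀ = 5558 Hz  (b) Q = 122.1  (c) BW = 45.52 Hz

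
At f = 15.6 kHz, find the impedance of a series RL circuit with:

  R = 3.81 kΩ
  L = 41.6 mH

Step 1 — Angular frequency: ω = 2π·f = 2π·1.56e+04 = 9.802e+04 rad/s.
Step 2 — Component impedances:
  R: Z = R = 3810 Ω
  L: Z = jωL = j·9.802e+04·0.0416 = 0 + j4078 Ω
Step 3 — Series combination: Z_total = R + L = 3810 + j4078 Ω = 5581∠46.9° Ω.

Z = 3810 + j4078 Ω = 5581∠46.9° Ω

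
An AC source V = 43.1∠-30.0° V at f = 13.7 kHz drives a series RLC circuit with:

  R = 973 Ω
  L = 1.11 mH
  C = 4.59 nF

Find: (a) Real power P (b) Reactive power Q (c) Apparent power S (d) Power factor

Step 1 — Angular frequency: ω = 2π·f = 2π·1.37e+04 = 8.608e+04 rad/s.
Step 2 — Component impedances:
  R: Z = R = 973 Ω
  L: Z = jωL = j·8.608e+04·0.00111 = 0 + j95.55 Ω
  C: Z = 1/(jωC) = -j/(ω·C) = 0 - j2531 Ω
Step 3 — Series combination: Z_total = R + L + C = 973 - j2435 Ω = 2623∠-68.2° Ω.
Step 4 — Source phasor: V = 43.1∠-30.0° V = 37.33 - j21.55 V.
Step 5 — Current: I = V / Z = 0.01291 + j0.01017 A = 0.01643∠38.2° A.
Step 6 — Complex power: S = V·I* = 0.2628 - j0.6578 VA.
Step 7 — Real power: P = Re(S) = 0.2628 W.
Step 8 — Reactive power: Q = Im(S) = -0.6578 VAR.
Step 9 — Apparent power: |S| = 0.7083 VA.
Step 10 — Power factor: PF = P/|S| = 0.371 (leading).

(a) P = 0.2628 W  (b) Q = -0.6578 VAR  (c) S = 0.7083 VA  (d) PF = 0.371 (leading)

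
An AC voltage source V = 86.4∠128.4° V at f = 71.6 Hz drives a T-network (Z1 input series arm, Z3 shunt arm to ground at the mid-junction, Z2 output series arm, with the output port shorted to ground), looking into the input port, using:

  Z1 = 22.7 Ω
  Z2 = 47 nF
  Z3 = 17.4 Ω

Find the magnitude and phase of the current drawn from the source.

Step 1 — Angular frequency: ω = 2π·f = 2π·71.6 = 449.9 rad/s.
Step 2 — Component impedances:
  Z1: Z = R = 22.7 Ω
  Z2: Z = 1/(jωC) = -j/(ω·C) = 0 - j4.729e+04 Ω
  Z3: Z = R = 17.4 Ω
Step 3 — With the output port shorted to ground, the output series arm Z2 runs from the junction to ground; the shunt arm Z3 also runs from the junction to ground. They appear in parallel: Z3 || Z2 = 17.4 - j0.006402 Ω.
Step 4 — Series with input arm Z1: Z_in = Z1 + (Z3 || Z2) = 40.1 - j0.006402 Ω = 40.1∠-0.0° Ω.
Step 5 — Source phasor: V = 86.4∠128.4° V = -53.67 + j67.71 V.
Step 6 — Ohm's law: I = V / Z_total = (-53.67 + j67.71) / (40.1 - j0.006402) = -1.339 + j1.688 A.
Step 7 — Convert to polar: |I| = 2.155 A, ∠I = 128.4°.

I = 2.155∠128.4° A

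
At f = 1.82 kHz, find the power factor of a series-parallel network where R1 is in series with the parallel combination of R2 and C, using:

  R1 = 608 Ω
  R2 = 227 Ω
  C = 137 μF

Step 1 — Angular frequency: ω = 2π·f = 2π·1820 = 1.144e+04 rad/s.
Step 2 — Component impedances:
  R1: Z = R = 608 Ω
  R2: Z = R = 227 Ω
  C: Z = 1/(jωC) = -j/(ω·C) = 0 - j0.6383 Ω
Step 3 — Parallel branch: R2 || C = 1/(1/R2 + 1/C) = 0.001795 - j0.6383 Ω.
Step 4 — Series with R1: Z_total = R1 + (R2 || C) = 608 - j0.6383 Ω = 608∠-0.1° Ω.
Step 5 — Power factor: PF = cos(φ) = Re(Z)/|Z| = 608/608 = 1.
Step 6 — Type: Im(Z) = -0.6383 ⇒ leading (phase φ = -0.1°).

PF = 1 (leading, φ = -0.1°)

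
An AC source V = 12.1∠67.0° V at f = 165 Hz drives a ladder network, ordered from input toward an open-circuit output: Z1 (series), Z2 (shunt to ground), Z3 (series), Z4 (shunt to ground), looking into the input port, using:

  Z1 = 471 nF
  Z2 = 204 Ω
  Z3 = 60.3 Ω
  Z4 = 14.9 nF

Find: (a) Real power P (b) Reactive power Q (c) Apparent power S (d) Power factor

Step 1 — Angular frequency: ω = 2π·f = 2π·165 = 1037 rad/s.
Step 2 — Component impedances:
  Z1: Z = 1/(jωC) = -j/(ω·C) = 0 - j2048 Ω
  Z2: Z = R = 204 Ω
  Z3: Z = R = 60.3 Ω
  Z4: Z = 1/(jωC) = -j/(ω·C) = 0 - j6.474e+04 Ω
Step 3 — Ladder network (open output): work backward from the far end, alternating series and parallel combinations. Z_in = 204 - j2049 Ω = 2059∠-84.3° Ω.
Step 4 — Source phasor: V = 12.1∠67.0° V = 4.728 + j11.14 V.
Step 5 — Current: I = V / Z = -0.005156 + j0.002821 A = 0.005877∠151.3° A.
Step 6 — Complex power: S = V·I* = 0.007047 - j0.07077 VA.
Step 7 — Real power: P = Re(S) = 0.007047 W.
Step 8 — Reactive power: Q = Im(S) = -0.07077 VAR.
Step 9 — Apparent power: |S| = 0.07112 VA.
Step 10 — Power factor: PF = P/|S| = 0.09909 (leading).

(a) P = 0.007047 W  (b) Q = -0.07077 VAR  (c) S = 0.07112 VA  (d) PF = 0.09909 (leading)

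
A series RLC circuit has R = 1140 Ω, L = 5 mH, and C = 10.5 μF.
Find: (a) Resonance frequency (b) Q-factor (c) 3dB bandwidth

Step 1 — Resonance: ω₀ = 1/√(LC) = 1/√(0.005·1.05e-05) = 4364 rad/s.
Step 2 — f₀ = ω₀/(2π) = 694.6 Hz.
Step 3 — Series Q: Q = ω₀L/R = 4364·0.005/1140 = 0.01914.
Step 4 — Bandwidth: Δω = ω₀/Q = 2.28e+05 rad/s; BW = Δω/(2π) = 3.629e+04 Hz.

(a) f₀ = 694.6 Hz  (b) Q = 0.01914  (c) BW = 3.629e+04 Hz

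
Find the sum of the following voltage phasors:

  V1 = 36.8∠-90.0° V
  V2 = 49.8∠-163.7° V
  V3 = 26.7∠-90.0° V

Step 1 — Convert each phasor to rectangular form:
  V1 = 36.8·(cos(-90.0°) + j·sin(-90.0°)) = 0 - j36.8 V
  V2 = 49.8·(cos(-163.7°) + j·sin(-163.7°)) = -47.8 - j13.98 V
  V3 = 26.7·(cos(-90.0°) + j·sin(-90.0°)) = 0 - j26.7 V
Step 2 — Sum components: V_total = -47.8 - j77.48 V.
Step 3 — Convert to polar: |V_total| = 91.04 V, ∠V_total = -121.7°.

V_total = 91.04∠-121.7° V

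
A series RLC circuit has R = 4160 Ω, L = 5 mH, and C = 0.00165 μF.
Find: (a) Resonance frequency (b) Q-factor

Step 1 — Resonance condition Im(Z)=0 gives ω₀ = 1/√(LC).
Step 2 — ω₀ = 1/√(0.005·1.65e-09) = 3.482e+05 rad/s.
Step 3 — f₀ = ω₀/(2π) = 5.541e+04 Hz.
Step 4 — Series Q: Q = ω₀L/R = 3.482e+05·0.005/4160 = 0.4185.

(a) f₀ = 5.541e+04 Hz  (b) Q = 0.4185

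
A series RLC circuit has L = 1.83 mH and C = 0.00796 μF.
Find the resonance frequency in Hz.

Step 1 — Resonance condition Im(Z)=0 gives ω₀ = 1/√(LC).
Step 2 — ω₀ = 1/√(0.00183·7.96e-09) = 2.62e+05 rad/s.
Step 3 — f₀ = ω₀/(2π) = 4.17e+04 Hz.

f₀ = 4.17e+04 Hz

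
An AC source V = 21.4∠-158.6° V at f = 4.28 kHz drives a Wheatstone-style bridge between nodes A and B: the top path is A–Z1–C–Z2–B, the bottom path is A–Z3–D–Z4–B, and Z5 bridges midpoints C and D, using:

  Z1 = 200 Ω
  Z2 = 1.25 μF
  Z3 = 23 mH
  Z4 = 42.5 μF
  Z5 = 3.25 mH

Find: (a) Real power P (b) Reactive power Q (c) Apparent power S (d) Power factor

Step 1 — Angular frequency: ω = 2π·f = 2π·4280 = 2.689e+04 rad/s.
Step 2 — Component impedances:
  Z1: Z = R = 200 Ω
  Z2: Z = 1/(jωC) = -j/(ω·C) = 0 - j29.75 Ω
  Z3: Z = jωL = j·2.689e+04·0.023 = 0 + j618.5 Ω
  Z4: Z = 1/(jωC) = -j/(ω·C) = 0 - j0.875 Ω
  Z5: Z = jωL = j·2.689e+04·0.00325 = 0 + j87.4 Ω
Step 3 — Bridge requires nodal analysis (the Z5 bridge couples midpoints C and D, so the two paths cannot be reduced to a simple series/parallel combination). Setting node B to ground and injecting 1 A at node A, the 3-node admittance system at A, C, D solves to V_A = Z_AB = 207.9 + j23.76 Ω = 209.2∠6.5° Ω.
Step 4 — Source phasor: V = 21.4∠-158.6° V = -19.92 - j7.808 V.
Step 5 — Current: I = V / Z = -0.09885 - j0.02627 A = 0.1023∠-165.1° A.
Step 6 — Complex power: S = V·I* = 2.175 + j0.2485 VA.
Step 7 — Real power: P = Re(S) = 2.175 W.
Step 8 — Reactive power: Q = Im(S) = 0.2485 VAR.
Step 9 — Apparent power: |S| = 2.189 VA.
Step 10 — Power factor: PF = P/|S| = 0.9935 (lagging).

(a) P = 2.175 W  (b) Q = 0.2485 VAR  (c) S = 2.189 VA  (d) PF = 0.9935 (lagging)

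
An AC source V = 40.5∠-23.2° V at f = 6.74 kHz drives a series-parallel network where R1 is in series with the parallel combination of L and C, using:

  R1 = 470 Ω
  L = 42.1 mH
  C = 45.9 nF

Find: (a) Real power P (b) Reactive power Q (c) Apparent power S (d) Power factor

Step 1 — Angular frequency: ω = 2π·f = 2π·6740 = 4.235e+04 rad/s.
Step 2 — Component impedances:
  R1: Z = R = 470 Ω
  L: Z = jωL = j·4.235e+04·0.0421 = 0 + j1783 Ω
  C: Z = 1/(jωC) = -j/(ω·C) = 0 - j514.5 Ω
Step 3 — Parallel branch: L || C = 1/(1/L + 1/C) = 0 - j723.1 Ω.
Step 4 — Series with R1: Z_total = R1 + (L || C) = 470 - j723.1 Ω = 862.4∠-57.0° Ω.
Step 5 — Source phasor: V = 40.5∠-23.2° V = 37.22 - j15.95 V.
Step 6 — Current: I = V / Z = 0.03903 + j0.02611 A = 0.04696∠33.8° A.
Step 7 — Complex power: S = V·I* = 1.036 - j1.595 VA.
Step 8 — Real power: P = Re(S) = 1.036 W.
Step 9 — Reactive power: Q = Im(S) = -1.595 VAR.
Step 10 — Apparent power: |S| = 1.902 VA.
Step 11 — Power factor: PF = P/|S| = 0.545 (leading).

(a) P = 1.036 W  (b) Q = -1.595 VAR  (c) S = 1.902 VA  (d) PF = 0.545 (leading)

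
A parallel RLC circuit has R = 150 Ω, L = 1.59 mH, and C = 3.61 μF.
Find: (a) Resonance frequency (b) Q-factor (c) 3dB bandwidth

Step 1 — Resonance: ω₀ = 1/√(LC) = 1/√(0.00159·3.61e-06) = 1.32e+04 rad/s.
Step 2 — f₀ = ω₀/(2π) = 2101 Hz.
Step 3 — Parallel Q: Q = R/(ω₀L) = 150/(1.32e+04·0.00159) = 7.147.
Step 4 — Bandwidth: Δω = ω₀/Q = 1847 rad/s; BW = Δω/(2π) = 293.9 Hz.

(a) f₀ = 2101 Hz  (b) Q = 7.147  (c) BW = 293.9 Hz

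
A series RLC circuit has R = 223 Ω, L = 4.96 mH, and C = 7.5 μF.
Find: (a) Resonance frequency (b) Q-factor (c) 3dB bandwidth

Step 1 — Resonance condition Im(Z)=0 gives ω₀ = 1/√(LC).
Step 2 — ω₀ = 1/√(0.00496·7.5e-06) = 5185 rad/s.
Step 3 — f₀ = ω₀/(2π) = 825.2 Hz.
Step 4 — Series Q: Q = ω₀L/R = 5185·0.00496/223 = 0.1153.
Step 5 — 3dB bandwidth: Δω = ω₀/Q = 4.496e+04 rad/s; BW = Δω/(2π) = 7156 Hz.

(a) f₀ = 825.2 Hz  (b) Q = 0.1153  (c) BW = 7156 Hz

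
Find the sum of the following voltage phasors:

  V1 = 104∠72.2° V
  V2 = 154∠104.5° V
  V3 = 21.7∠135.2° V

Step 1 — Convert each phasor to rectangular form:
  V1 = 104·(cos(72.2°) + j·sin(72.2°)) = 31.79 + j99.02 V
  V2 = 154·(cos(104.5°) + j·sin(104.5°)) = -38.56 + j149.1 V
  V3 = 21.7·(cos(135.2°) + j·sin(135.2°)) = -15.4 + j15.29 V
Step 2 — Sum components: V_total = -22.16 + j263.4 V.
Step 3 — Convert to polar: |V_total| = 264.3 V, ∠V_total = 94.8°.

V_total = 264.3∠94.8° V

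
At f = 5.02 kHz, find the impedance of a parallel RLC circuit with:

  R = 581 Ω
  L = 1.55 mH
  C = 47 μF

Step 1 — Angular frequency: ω = 2π·f = 2π·5020 = 3.154e+04 rad/s.
Step 2 — Component impedances:
  R: Z = R = 581 Ω
  L: Z = jωL = j·3.154e+04·0.00155 = 0 + j48.89 Ω
  C: Z = 1/(jωC) = -j/(ω·C) = 0 - j0.6746 Ω
Step 3 — Parallel combination: 1/Z_total = 1/R + 1/L + 1/C; Z_total = 0.0008052 - j0.684 Ω = 0.684∠-89.9° Ω.

Z = 0.0008052 - j0.684 Ω = 0.684∠-89.9° Ω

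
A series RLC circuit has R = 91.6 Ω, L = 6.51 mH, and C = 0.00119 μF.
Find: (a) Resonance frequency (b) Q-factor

Step 1 — Resonance condition Im(Z)=0 gives ω₀ = 1/√(LC).
Step 2 — ω₀ = 1/√(0.00651·1.19e-09) = 3.593e+05 rad/s.
Step 3 — f₀ = ω₀/(2π) = 5.718e+04 Hz.
Step 4 — Series Q: Q = ω₀L/R = 3.593e+05·0.00651/91.6 = 25.53.

(a) f₀ = 5.718e+04 Hz  (b) Q = 25.53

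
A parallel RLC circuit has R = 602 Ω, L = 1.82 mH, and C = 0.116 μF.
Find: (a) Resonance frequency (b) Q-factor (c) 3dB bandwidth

Step 1 — Resonance: ω₀ = 1/√(LC) = 1/√(0.00182·1.16e-07) = 6.882e+04 rad/s.
Step 2 — f₀ = ω₀/(2π) = 1.095e+04 Hz.
Step 3 — Parallel Q: Q = R/(ω₀L) = 602/(6.882e+04·0.00182) = 4.806.
Step 4 — Bandwidth: Δω = ω₀/Q = 1.432e+04 rad/s; BW = Δω/(2π) = 2279 Hz.

(a) f₀ = 1.095e+04 Hz  (b) Q = 4.806  (c) BW = 2279 Hz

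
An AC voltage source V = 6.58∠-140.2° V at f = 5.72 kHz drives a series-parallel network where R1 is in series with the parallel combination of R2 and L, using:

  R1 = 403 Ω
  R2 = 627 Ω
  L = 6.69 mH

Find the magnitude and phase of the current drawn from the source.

Step 1 — Angular frequency: ω = 2π·f = 2π·5720 = 3.594e+04 rad/s.
Step 2 — Component impedances:
  R1: Z = R = 403 Ω
  R2: Z = R = 627 Ω
  L: Z = jωL = j·3.594e+04·0.00669 = 0 + j240.4 Ω
Step 3 — Parallel branch: R2 || L = 1/(1/R2 + 1/L) = 80.38 + j209.6 Ω.
Step 4 — Series with R1: Z_total = R1 + (R2 || L) = 483.4 + j209.6 Ω = 526.9∠23.4° Ω.
Step 5 — Source phasor: V = 6.58∠-140.2° V = -5.055 - j4.212 V.
Step 6 — Ohm's law: I = V / Z_total = (-5.055 - j4.212) / (483.4 + j209.6) = -0.01198 - j0.003517 A.
Step 7 — Convert to polar: |I| = 0.01249 A, ∠I = -163.6°.

I = 0.01249∠-163.6° A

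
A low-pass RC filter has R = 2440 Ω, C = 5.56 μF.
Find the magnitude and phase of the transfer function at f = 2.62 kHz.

Step 1 — Angular frequency: ω = 2π·2620 = 1.646e+04 rad/s.
Step 2 — Transfer function: H(jω) = 1/(1 + jωRC).
Step 3 — Denominator: 1 + jωRC = 1 + j·1.646e+04·2440·5.56e-06 = 1 + j223.3.
Step 4 — H = 2.005e-05 - j0.004478.
Step 5 — Magnitude: |H| = 0.004478 (-47.0 dB); phase: φ = -89.7°.

|H| = 0.004478 (-47.0 dB), φ = -89.7°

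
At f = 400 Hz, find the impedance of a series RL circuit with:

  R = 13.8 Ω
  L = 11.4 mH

Step 1 — Angular frequency: ω = 2π·f = 2π·400 = 2513 rad/s.
Step 2 — Component impedances:
  R: Z = R = 13.8 Ω
  L: Z = jωL = j·2513·0.0114 = 0 + j28.65 Ω
Step 3 — Series combination: Z_total = R + L = 13.8 + j28.65 Ω = 31.8∠64.3° Ω.

Z = 13.8 + j28.65 Ω = 31.8∠64.3° Ω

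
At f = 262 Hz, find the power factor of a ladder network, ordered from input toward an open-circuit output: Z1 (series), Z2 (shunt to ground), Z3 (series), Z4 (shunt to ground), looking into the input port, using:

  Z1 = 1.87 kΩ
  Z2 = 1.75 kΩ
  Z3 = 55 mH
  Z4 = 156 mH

Step 1 — Angular frequency: ω = 2π·f = 2π·262 = 1646 rad/s.
Step 2 — Component impedances:
  Z1: Z = R = 1870 Ω
  Z2: Z = R = 1750 Ω
  Z3: Z = jωL = j·1646·0.055 = 0 + j90.54 Ω
  Z4: Z = jωL = j·1646·0.156 = 0 + j256.8 Ω
Step 3 — Ladder network (open output): work backward from the far end, alternating series and parallel combinations. Z_in = 1936 + j334.2 Ω = 1965∠9.8° Ω.
Step 4 — Power factor: PF = cos(φ) = Re(Z)/|Z| = 1936.3/1965 = 0.9854.
Step 5 — Type: Im(Z) = 334.2 ⇒ lagging (phase φ = 9.8°).

PF = 0.9854 (lagging, φ = 9.8°)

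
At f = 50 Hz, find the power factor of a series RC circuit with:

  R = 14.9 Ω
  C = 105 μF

Step 1 — Angular frequency: ω = 2π·f = 2π·50 = 314.2 rad/s.
Step 2 — Component impedances:
  R: Z = R = 14.9 Ω
  C: Z = 1/(jωC) = -j/(ω·C) = 0 - j30.32 Ω
Step 3 — Series combination: Z_total = R + C = 14.9 - j30.32 Ω = 33.78∠-63.8° Ω.
Step 4 — Power factor: PF = cos(φ) = Re(Z)/|Z| = 14.9/33.78 = 0.4411.
Step 5 — Type: Im(Z) = -30.32 ⇒ leading (phase φ = -63.8°).

PF = 0.4411 (leading, φ = -63.8°)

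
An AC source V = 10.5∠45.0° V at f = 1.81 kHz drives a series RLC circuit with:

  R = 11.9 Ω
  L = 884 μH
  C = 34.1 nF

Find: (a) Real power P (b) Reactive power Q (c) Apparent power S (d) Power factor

Step 1 — Angular frequency: ω = 2π·f = 2π·1810 = 1.137e+04 rad/s.
Step 2 — Component impedances:
  R: Z = R = 11.9 Ω
  L: Z = jωL = j·1.137e+04·0.000884 = 0 + j10.05 Ω
  C: Z = 1/(jωC) = -j/(ω·C) = 0 - j2579 Ω
Step 3 — Series combination: Z_total = R + L + C = 11.9 - j2569 Ω = 2569∠-89.7° Ω.
Step 4 — Source phasor: V = 10.5∠45.0° V = 7.425 + j7.425 V.
Step 5 — Current: I = V / Z = -0.002877 + j0.002904 A = 0.004088∠134.7° A.
Step 6 — Complex power: S = V·I* = 0.0001989 - j0.04292 VA.
Step 7 — Real power: P = Re(S) = 0.0001989 W.
Step 8 — Reactive power: Q = Im(S) = -0.04292 VAR.
Step 9 — Apparent power: |S| = 0.04292 VA.
Step 10 — Power factor: PF = P/|S| = 0.004633 (leading).

(a) P = 0.0001989 W  (b) Q = -0.04292 VAR  (c) S = 0.04292 VA  (d) PF = 0.004633 (leading)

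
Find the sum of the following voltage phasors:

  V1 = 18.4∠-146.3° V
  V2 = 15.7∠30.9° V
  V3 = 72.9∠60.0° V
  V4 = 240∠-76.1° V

Step 1 — Convert each phasor to rectangular form:
  V1 = 18.4·(cos(-146.3°) + j·sin(-146.3°)) = -15.31 - j10.21 V
  V2 = 15.7·(cos(30.9°) + j·sin(30.9°)) = 13.47 + j8.063 V
  V3 = 72.9·(cos(60.0°) + j·sin(60.0°)) = 36.45 + j63.13 V
  V4 = 240·(cos(-76.1°) + j·sin(-76.1°)) = 57.65 - j233 V
Step 2 — Sum components: V_total = 92.27 - j172 V.
Step 3 — Convert to polar: |V_total| = 195.2 V, ∠V_total = -61.8°.

V_total = 195.2∠-61.8° V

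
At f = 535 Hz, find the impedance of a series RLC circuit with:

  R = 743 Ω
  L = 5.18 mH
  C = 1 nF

Step 1 — Angular frequency: ω = 2π·f = 2π·535 = 3362 rad/s.
Step 2 — Component impedances:
  R: Z = R = 743 Ω
  L: Z = jωL = j·3362·0.00518 = 0 + j17.41 Ω
  C: Z = 1/(jωC) = -j/(ω·C) = 0 - j2.975e+05 Ω
Step 3 — Series combination: Z_total = R + L + C = 743 - j2.975e+05 Ω = 2.975e+05∠-89.9° Ω.

Z = 743 - j2.975e+05 Ω = 2.975e+05∠-89.9° Ω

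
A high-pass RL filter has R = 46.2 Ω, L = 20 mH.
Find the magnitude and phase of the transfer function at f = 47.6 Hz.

Step 1 — Angular frequency: ω = 2π·47.6 = 299.1 rad/s.
Step 2 — Transfer function: H(jω) = jωL/(R + jωL).
Step 3 — Numerator jωL = j·5.982; denominator R + jωL = 46.2 + j5.982.
Step 4 — H = 0.01649 + j0.1273.
Step 5 — Magnitude: |H| = 0.1284 (-17.8 dB); phase: φ = 82.6°.

|H| = 0.1284 (-17.8 dB), φ = 82.6°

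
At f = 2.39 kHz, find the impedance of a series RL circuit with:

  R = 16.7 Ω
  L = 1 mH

Step 1 — Angular frequency: ω = 2π·f = 2π·2390 = 1.502e+04 rad/s.
Step 2 — Component impedances:
  R: Z = R = 16.7 Ω
  L: Z = jωL = j·1.502e+04·0.001 = 0 + j15.02 Ω
Step 3 — Series combination: Z_total = R + L = 16.7 + j15.02 Ω = 22.46∠42.0° Ω.

Z = 16.7 + j15.02 Ω = 22.46∠42.0° Ω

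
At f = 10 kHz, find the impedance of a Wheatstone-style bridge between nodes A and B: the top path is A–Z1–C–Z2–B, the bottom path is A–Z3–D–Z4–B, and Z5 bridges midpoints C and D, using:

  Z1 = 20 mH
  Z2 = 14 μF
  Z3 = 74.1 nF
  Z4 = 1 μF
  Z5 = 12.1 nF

Step 1 — Angular frequency: ω = 2π·f = 2π·1e+04 = 6.283e+04 rad/s.
Step 2 — Component impedances:
  Z1: Z = jωL = j·6.283e+04·0.02 = 0 + j1257 Ω
  Z2: Z = 1/(jωC) = -j/(ω·C) = 0 - j1.137 Ω
  Z3: Z = 1/(jωC) = -j/(ω·C) = 0 - j214.8 Ω
  Z4: Z = 1/(jωC) = -j/(ω·C) = 0 - j15.92 Ω
  Z5: Z = 1/(jωC) = -j/(ω·C) = 0 - j1315 Ω
Step 3 — Bridge requires nodal analysis (the Z5 bridge couples midpoints C and D, so the two paths cannot be reduced to a simple series/parallel combination). Setting node B to ground and injecting 1 A at node A, the 3-node admittance system at A, C, D solves to V_A = Z_AB = 0 - j282.3 Ω = 282.3∠-90.0° Ω.

Z = 0 - j282.3 Ω = 282.3∠-90.0° Ω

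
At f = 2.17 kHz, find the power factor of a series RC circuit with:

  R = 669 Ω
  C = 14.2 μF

Step 1 — Angular frequency: ω = 2π·f = 2π·2170 = 1.363e+04 rad/s.
Step 2 — Component impedances:
  R: Z = R = 669 Ω
  C: Z = 1/(jωC) = -j/(ω·C) = 0 - j5.165 Ω
Step 3 — Series combination: Z_total = R + C = 669 - j5.165 Ω = 669∠-0.4° Ω.
Step 4 — Power factor: PF = cos(φ) = Re(Z)/|Z| = 669/669 = 1.
Step 5 — Type: Im(Z) = -5.165 ⇒ leading (phase φ = -0.4°).

PF = 1 (leading, φ = -0.4°)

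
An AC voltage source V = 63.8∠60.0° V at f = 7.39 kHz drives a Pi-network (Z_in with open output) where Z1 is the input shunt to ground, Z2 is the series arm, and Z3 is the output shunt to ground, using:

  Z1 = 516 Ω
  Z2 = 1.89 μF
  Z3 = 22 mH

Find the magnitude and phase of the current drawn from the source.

Step 1 — Angular frequency: ω = 2π·f = 2π·7390 = 4.643e+04 rad/s.
Step 2 — Component impedances:
  Z1: Z = R = 516 Ω
  Z2: Z = 1/(jωC) = -j/(ω·C) = 0 - j11.39 Ω
  Z3: Z = jωL = j·4.643e+04·0.022 = 0 + j1022 Ω
Step 3 — With open output, the series arm Z2 and the output shunt Z3 appear in series to ground: Z2 + Z3 = 0 + j1010 Ω.
Step 4 — Parallel with input shunt Z1: Z_in = Z1 || (Z2 + Z3) = 409.2 + j209 Ω = 459.5∠27.1° Ω.
Step 5 — Source phasor: V = 63.8∠60.0° V = 31.9 + j55.25 V.
Step 6 — Ohm's law: I = V / Z_total = (31.9 + j55.25) / (409.2 + j209) = 0.1165 + j0.0755 A.
Step 7 — Convert to polar: |I| = 0.1388 A, ∠I = 32.9°.

I = 0.1388∠32.9° A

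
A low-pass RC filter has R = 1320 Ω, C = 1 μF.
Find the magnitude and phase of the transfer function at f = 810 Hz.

Step 1 — Angular frequency: ω = 2π·810 = 5089 rad/s.
Step 2 — Transfer function: H(jω) = 1/(1 + jωRC).
Step 3 — Denominator: 1 + jωRC = 1 + j·5089·1320·1e-06 = 1 + j6.718.
Step 4 — H = 0.02168 - j0.1456.
Step 5 — Magnitude: |H| = 0.1472 (-16.6 dB); phase: φ = -81.5°.

|H| = 0.1472 (-16.6 dB), φ = -81.5°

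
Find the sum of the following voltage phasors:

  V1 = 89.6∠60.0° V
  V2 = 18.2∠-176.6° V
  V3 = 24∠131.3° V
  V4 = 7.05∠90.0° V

Step 1 — Convert each phasor to rectangular form:
  V1 = 89.6·(cos(60.0°) + j·sin(60.0°)) = 44.8 + j77.6 V
  V2 = 18.2·(cos(-176.6°) + j·sin(-176.6°)) = -18.17 - j1.079 V
  V3 = 24·(cos(131.3°) + j·sin(131.3°)) = -15.84 + j18.03 V
  V4 = 7.05·(cos(90.0°) + j·sin(90.0°)) = 0 + j7.05 V
Step 2 — Sum components: V_total = 10.79 + j101.6 V.
Step 3 — Convert to polar: |V_total| = 102.2 V, ∠V_total = 83.9°.

V_total = 102.2∠83.9° V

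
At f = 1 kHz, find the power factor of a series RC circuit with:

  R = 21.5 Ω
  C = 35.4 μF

Step 1 — Angular frequency: ω = 2π·f = 2π·1000 = 6283 rad/s.
Step 2 — Component impedances:
  R: Z = R = 21.5 Ω
  C: Z = 1/(jωC) = -j/(ω·C) = 0 - j4.496 Ω
Step 3 — Series combination: Z_total = R + C = 21.5 - j4.496 Ω = 21.97∠-11.8° Ω.
Step 4 — Power factor: PF = cos(φ) = Re(Z)/|Z| = 21.5/21.965 = 0.9788.
Step 5 — Type: Im(Z) = -4.496 ⇒ leading (phase φ = -11.8°).

PF = 0.9788 (leading, φ = -11.8°)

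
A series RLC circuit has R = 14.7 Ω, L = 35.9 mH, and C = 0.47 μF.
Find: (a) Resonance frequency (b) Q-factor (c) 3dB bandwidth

Step 1 — Resonance: ω₀ = 1/√(LC) = 1/√(0.0359·4.7e-07) = 7698 rad/s.
Step 2 — f₀ = ω₀/(2π) = 1225 Hz.
Step 3 — Series Q: Q = ω₀L/R = 7698·0.0359/14.7 = 18.8.
Step 4 — Bandwidth: Δω = ω₀/Q = 409.5 rad/s; BW = Δω/(2π) = 65.17 Hz.

(a) f₀ = 1225 Hz  (b) Q = 18.8  (c) BW = 65.17 Hz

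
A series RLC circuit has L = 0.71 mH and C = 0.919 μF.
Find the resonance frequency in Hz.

Step 1 — Resonance condition Im(Z)=0 gives ω₀ = 1/√(LC).
Step 2 — ω₀ = 1/√(0.00071·9.19e-07) = 3.915e+04 rad/s.
Step 3 — f₀ = ω₀/(2π) = 6231 Hz.

f₀ = 6231 Hz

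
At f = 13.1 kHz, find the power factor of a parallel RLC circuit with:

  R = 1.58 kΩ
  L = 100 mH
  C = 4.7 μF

Step 1 — Angular frequency: ω = 2π·f = 2π·1.31e+04 = 8.231e+04 rad/s.
Step 2 — Component impedances:
  R: Z = R = 1580 Ω
  L: Z = jωL = j·8.231e+04·0.1 = 0 + j8231 Ω
  C: Z = 1/(jωC) = -j/(ω·C) = 0 - j2.585 Ω
Step 3 — Parallel combination: 1/Z_total = 1/R + 1/L + 1/C; Z_total = 0.004232 - j2.586 Ω = 2.586∠-89.9° Ω.
Step 4 — Power factor: PF = cos(φ) = Re(Z)/|Z| = 0.004232/2.586 = 0.001637.
Step 5 — Type: Im(Z) = -2.586 ⇒ leading (phase φ = -89.9°).

PF = 0.001637 (leading, φ = -89.9°)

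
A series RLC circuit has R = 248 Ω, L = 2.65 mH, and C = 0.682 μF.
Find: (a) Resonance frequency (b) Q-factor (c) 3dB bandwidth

Step 1 — Resonance: ω₀ = 1/√(LC) = 1/√(0.00265·6.82e-07) = 2.352e+04 rad/s.
Step 2 — f₀ = ω₀/(2π) = 3744 Hz.
Step 3 — Series Q: Q = ω₀L/R = 2.352e+04·0.00265/248 = 0.2514.
Step 4 — Bandwidth: Δω = ω₀/Q = 9.358e+04 rad/s; BW = Δω/(2π) = 1.489e+04 Hz.

(a) f₀ = 3744 Hz  (b) Q = 0.2514  (c) BW = 1.489e+04 Hz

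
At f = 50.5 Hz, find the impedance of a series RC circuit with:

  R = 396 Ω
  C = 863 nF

Step 1 — Angular frequency: ω = 2π·f = 2π·50.5 = 317.3 rad/s.
Step 2 — Component impedances:
  R: Z = R = 396 Ω
  C: Z = 1/(jωC) = -j/(ω·C) = 0 - j3652 Ω
Step 3 — Series combination: Z_total = R + C = 396 - j3652 Ω = 3673∠-83.8° Ω.

Z = 396 - j3652 Ω = 3673∠-83.8° Ω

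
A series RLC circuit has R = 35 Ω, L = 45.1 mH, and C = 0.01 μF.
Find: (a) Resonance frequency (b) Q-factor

Step 1 — Resonance condition Im(Z)=0 gives ω₀ = 1/√(LC).
Step 2 — ω₀ = 1/√(0.0451·1e-08) = 4.709e+04 rad/s.
Step 3 — f₀ = ω₀/(2π) = 7494 Hz.
Step 4 — Series Q: Q = ω₀L/R = 4.709e+04·0.0451/35 = 60.68.

(a) f₀ = 7494 Hz  (b) Q = 60.68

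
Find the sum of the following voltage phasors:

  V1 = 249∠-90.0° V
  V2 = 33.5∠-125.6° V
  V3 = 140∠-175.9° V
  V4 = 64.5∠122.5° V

Step 1 — Convert each phasor to rectangular form:
  V1 = 249·(cos(-90.0°) + j·sin(-90.0°)) = 0 - j249 V
  V2 = 33.5·(cos(-125.6°) + j·sin(-125.6°)) = -19.5 - j27.24 V
  V3 = 140·(cos(-175.9°) + j·sin(-175.9°)) = -139.6 - j10.01 V
  V4 = 64.5·(cos(122.5°) + j·sin(122.5°)) = -34.66 + j54.4 V
Step 2 — Sum components: V_total = -193.8 - j231.8 V.
Step 3 — Convert to polar: |V_total| = 302.2 V, ∠V_total = -129.9°.

V_total = 302.2∠-129.9° V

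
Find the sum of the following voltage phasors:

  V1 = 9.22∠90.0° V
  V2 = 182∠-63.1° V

Step 1 — Convert each phasor to rectangular form:
  V1 = 9.22·(cos(90.0°) + j·sin(90.0°)) = 0 + j9.22 V
  V2 = 182·(cos(-63.1°) + j·sin(-63.1°)) = 82.34 - j162.3 V
Step 2 — Sum components: V_total = 82.34 - j153.1 V.
Step 3 — Convert to polar: |V_total| = 173.8 V, ∠V_total = -61.7°.

V_total = 173.8∠-61.7° V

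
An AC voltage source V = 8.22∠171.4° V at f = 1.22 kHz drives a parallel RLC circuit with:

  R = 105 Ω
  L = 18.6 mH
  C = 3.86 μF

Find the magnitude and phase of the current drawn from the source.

Step 1 — Angular frequency: ω = 2π·f = 2π·1220 = 7665 rad/s.
Step 2 — Component impedances:
  R: Z = R = 105 Ω
  L: Z = jωL = j·7665·0.0186 = 0 + j142.6 Ω
  C: Z = 1/(jωC) = -j/(ω·C) = 0 - j33.8 Ω
Step 3 — Parallel combination: 1/Z_total = 1/R + 1/L + 1/C; Z_total = 15.86 - j37.6 Ω = 40.81∠-67.1° Ω.
Step 4 — Source phasor: V = 8.22∠171.4° V = -8.128 + j1.229 V.
Step 5 — Ohm's law: I = V / Z_total = (-8.128 + j1.229) / (15.86 - j37.6) = -0.1052 - j0.1718 A.
Step 6 — Convert to polar: |I| = 0.2014 A, ∠I = -121.5°.

I = 0.2014∠-121.5° A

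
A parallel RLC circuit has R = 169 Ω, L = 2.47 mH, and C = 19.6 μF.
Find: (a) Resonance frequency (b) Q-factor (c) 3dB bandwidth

Step 1 — Resonance: ω₀ = 1/√(LC) = 1/√(0.00247·1.96e-05) = 4545 rad/s.
Step 2 — f₀ = ω₀/(2π) = 723.3 Hz.
Step 3 — Parallel Q: Q = R/(ω₀L) = 169/(4545·0.00247) = 15.05.
Step 4 — Bandwidth: Δω = ω₀/Q = 301.9 rad/s; BW = Δω/(2π) = 48.05 Hz.

(a) f₀ = 723.3 Hz  (b) Q = 15.05  (c) BW = 48.05 Hz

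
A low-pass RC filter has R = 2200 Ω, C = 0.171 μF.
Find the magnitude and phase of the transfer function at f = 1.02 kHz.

Step 1 — Angular frequency: ω = 2π·1020 = 6409 rad/s.
Step 2 — Transfer function: H(jω) = 1/(1 + jωRC).
Step 3 — Denominator: 1 + jωRC = 1 + j·6409·2200·1.71e-07 = 1 + j2.411.
Step 4 — H = 0.1468 - j0.3539.
Step 5 — Magnitude: |H| = 0.3831 (-8.3 dB); phase: φ = -67.5°.

|H| = 0.3831 (-8.3 dB), φ = -67.5°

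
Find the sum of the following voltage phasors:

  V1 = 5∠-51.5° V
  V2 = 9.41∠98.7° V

Step 1 — Convert each phasor to rectangular form:
  V1 = 5·(cos(-51.5°) + j·sin(-51.5°)) = 3.113 - j3.913 V
  V2 = 9.41·(cos(98.7°) + j·sin(98.7°)) = -1.423 + j9.302 V
Step 2 — Sum components: V_total = 1.689 + j5.389 V.
Step 3 — Convert to polar: |V_total| = 5.647 V, ∠V_total = 72.6°.

V_total = 5.647∠72.6° V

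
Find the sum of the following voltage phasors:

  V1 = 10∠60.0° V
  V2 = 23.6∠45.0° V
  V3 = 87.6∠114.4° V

Step 1 — Convert each phasor to rectangular form:
  V1 = 10·(cos(60.0°) + j·sin(60.0°)) = 5 + j8.66 V
  V2 = 23.6·(cos(45.0°) + j·sin(45.0°)) = 16.69 + j16.69 V
  V3 = 87.6·(cos(114.4°) + j·sin(114.4°)) = -36.19 + j79.78 V
Step 2 — Sum components: V_total = -14.5 + j105.1 V.
Step 3 — Convert to polar: |V_total| = 106.1 V, ∠V_total = 97.9°.

V_total = 106.1∠97.9° V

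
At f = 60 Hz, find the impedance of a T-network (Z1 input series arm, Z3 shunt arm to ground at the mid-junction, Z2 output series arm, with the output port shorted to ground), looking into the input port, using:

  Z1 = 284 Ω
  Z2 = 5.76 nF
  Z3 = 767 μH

Step 1 — Angular frequency: ω = 2π·f = 2π·60 = 377 rad/s.
Step 2 — Component impedances:
  Z1: Z = R = 284 Ω
  Z2: Z = 1/(jωC) = -j/(ω·C) = 0 - j4.605e+05 Ω
  Z3: Z = jωL = j·377·0.000767 = 0 + j0.2892 Ω
Step 3 — With the output port shorted to ground, the output series arm Z2 runs from the junction to ground; the shunt arm Z3 also runs from the junction to ground. They appear in parallel: Z3 || Z2 = 0 + j0.2892 Ω.
Step 4 — Series with input arm Z1: Z_in = Z1 + (Z3 || Z2) = 284 + j0.2892 Ω = 284∠0.1° Ω.

Z = 284 + j0.2892 Ω = 284∠0.1° Ω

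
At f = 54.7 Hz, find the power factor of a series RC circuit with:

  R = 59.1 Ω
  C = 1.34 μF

Step 1 — Angular frequency: ω = 2π·f = 2π·54.7 = 343.7 rad/s.
Step 2 — Component impedances:
  R: Z = R = 59.1 Ω
  C: Z = 1/(jωC) = -j/(ω·C) = 0 - j2171 Ω
Step 3 — Series combination: Z_total = R + C = 59.1 - j2171 Ω = 2172∠-88.4° Ω.
Step 4 — Power factor: PF = cos(φ) = Re(Z)/|Z| = 59.1/2172 = 0.02721.
Step 5 — Type: Im(Z) = -2171 ⇒ leading (phase φ = -88.4°).

PF = 0.02721 (leading, φ = -88.4°)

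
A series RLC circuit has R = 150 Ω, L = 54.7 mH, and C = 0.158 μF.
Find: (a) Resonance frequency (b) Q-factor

Step 1 — Resonance condition Im(Z)=0 gives ω₀ = 1/√(LC).
Step 2 — ω₀ = 1/√(0.0547·1.58e-07) = 1.076e+04 rad/s.
Step 3 — f₀ = ω₀/(2π) = 1712 Hz.
Step 4 — Series Q: Q = ω₀L/R = 1.076e+04·0.0547/150 = 3.923.

(a) f₀ = 1712 Hz  (b) Q = 3.923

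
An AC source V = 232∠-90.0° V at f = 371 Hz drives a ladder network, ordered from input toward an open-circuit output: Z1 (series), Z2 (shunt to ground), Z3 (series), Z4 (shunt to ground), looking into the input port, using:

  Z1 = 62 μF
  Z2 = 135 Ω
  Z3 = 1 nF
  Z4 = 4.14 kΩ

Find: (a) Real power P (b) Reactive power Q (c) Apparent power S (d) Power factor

Step 1 — Angular frequency: ω = 2π·f = 2π·371 = 2331 rad/s.
Step 2 — Component impedances:
  Z1: Z = 1/(jωC) = -j/(ω·C) = 0 - j6.919 Ω
  Z2: Z = R = 135 Ω
  Z3: Z = 1/(jωC) = -j/(ω·C) = 0 - j4.29e+05 Ω
  Z4: Z = R = 4140 Ω
Step 3 — Ladder network (open output): work backward from the far end, alternating series and parallel combinations. Z_in = 135 - j6.962 Ω = 135.2∠-3.0° Ω.
Step 4 — Source phasor: V = 232∠-90.0° V = 0 - j232 V.
Step 5 — Current: I = V / Z = 0.08839 - j1.714 A = 1.716∠-87.0° A.
Step 6 — Complex power: S = V·I* = 397.6 - j20.51 VA.
Step 7 — Real power: P = Re(S) = 397.6 W.
Step 8 — Reactive power: Q = Im(S) = -20.51 VAR.
Step 9 — Apparent power: |S| = 398.2 VA.
Step 10 — Power factor: PF = P/|S| = 0.9987 (leading).

(a) P = 397.6 W  (b) Q = -20.51 VAR  (c) S = 398.2 VA  (d) PF = 0.9987 (leading)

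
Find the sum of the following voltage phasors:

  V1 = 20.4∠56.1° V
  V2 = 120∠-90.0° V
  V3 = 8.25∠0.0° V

Step 1 — Convert each phasor to rectangular form:
  V1 = 20.4·(cos(56.1°) + j·sin(56.1°)) = 11.38 + j16.93 V
  V2 = 120·(cos(-90.0°) + j·sin(-90.0°)) = 0 - j120 V
  V3 = 8.25·(cos(0.0°) + j·sin(0.0°)) = 8.25 V
Step 2 — Sum components: V_total = 19.63 - j103.1 V.
Step 3 — Convert to polar: |V_total| = 104.9 V, ∠V_total = -79.2°.

V_total = 104.9∠-79.2° V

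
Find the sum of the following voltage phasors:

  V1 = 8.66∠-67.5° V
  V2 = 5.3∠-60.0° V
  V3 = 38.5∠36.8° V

Step 1 — Convert each phasor to rectangular form:
  V1 = 8.66·(cos(-67.5°) + j·sin(-67.5°)) = 3.314 - j8.001 V
  V2 = 5.3·(cos(-60.0°) + j·sin(-60.0°)) = 2.65 - j4.59 V
  V3 = 38.5·(cos(36.8°) + j·sin(36.8°)) = 30.83 + j23.06 V
Step 2 — Sum components: V_total = 36.79 + j10.47 V.
Step 3 — Convert to polar: |V_total| = 38.25 V, ∠V_total = 15.9°.

V_total = 38.25∠15.9° V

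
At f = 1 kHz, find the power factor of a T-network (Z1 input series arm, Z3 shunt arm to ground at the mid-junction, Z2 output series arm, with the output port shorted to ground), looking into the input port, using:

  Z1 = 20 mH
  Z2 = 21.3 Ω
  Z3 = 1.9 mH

Step 1 — Angular frequency: ω = 2π·f = 2π·1000 = 6283 rad/s.
Step 2 — Component impedances:
  Z1: Z = jωL = j·6283·0.02 = 0 + j125.7 Ω
  Z2: Z = R = 21.3 Ω
  Z3: Z = jωL = j·6283·0.0019 = 0 + j11.94 Ω
Step 3 — With the output port shorted to ground, the output series arm Z2 runs from the junction to ground; the shunt arm Z3 also runs from the junction to ground. They appear in parallel: Z3 || Z2 = 5.092 + j9.084 Ω.
Step 4 — Series with input arm Z1: Z_in = Z1 + (Z3 || Z2) = 5.092 + j134.7 Ω = 134.8∠87.8° Ω.
Step 5 — Power factor: PF = cos(φ) = Re(Z)/|Z| = 5.0915/134.84 = 0.03776.
Step 6 — Type: Im(Z) = 134.7 ⇒ lagging (phase φ = 87.8°).

PF = 0.03776 (lagging, φ = 87.8°)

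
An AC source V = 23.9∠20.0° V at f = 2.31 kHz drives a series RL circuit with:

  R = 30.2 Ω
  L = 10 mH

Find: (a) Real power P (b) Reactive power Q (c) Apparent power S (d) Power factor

Step 1 — Angular frequency: ω = 2π·f = 2π·2310 = 1.451e+04 rad/s.
Step 2 — Component impedances:
  R: Z = R = 30.2 Ω
  L: Z = jωL = j·1.451e+04·0.01 = 0 + j145.1 Ω
Step 3 — Series combination: Z_total = R + L = 30.2 + j145.1 Ω = 148.3∠78.2° Ω.
Step 4 — Source phasor: V = 23.9∠20.0° V = 22.46 + j8.174 V.
Step 5 — Current: I = V / Z = 0.08484 - j0.1371 A = 0.1612∠-58.2° A.
Step 6 — Complex power: S = V·I* = 0.7849 + j3.772 VA.
Step 7 — Real power: P = Re(S) = 0.7849 W.
Step 8 — Reactive power: Q = Im(S) = 3.772 VAR.
Step 9 — Apparent power: |S| = 3.853 VA.
Step 10 — Power factor: PF = P/|S| = 0.2037 (lagging).

(a) P = 0.7849 W  (b) Q = 3.772 VAR  (c) S = 3.853 VA  (d) PF = 0.2037 (lagging)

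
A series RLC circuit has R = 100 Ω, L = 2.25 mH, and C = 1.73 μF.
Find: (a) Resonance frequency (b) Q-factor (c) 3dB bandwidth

Step 1 — Resonance: ω₀ = 1/√(LC) = 1/√(0.00225·1.73e-06) = 1.603e+04 rad/s.
Step 2 — f₀ = ω₀/(2π) = 2551 Hz.
Step 3 — Series Q: Q = ω₀L/R = 1.603e+04·0.00225/100 = 0.3606.
Step 4 — Bandwidth: Δω = ω₀/Q = 4.444e+04 rad/s; BW = Δω/(2π) = 7074 Hz.

(a) f₀ = 2551 Hz  (b) Q = 0.3606  (c) BW = 7074 Hz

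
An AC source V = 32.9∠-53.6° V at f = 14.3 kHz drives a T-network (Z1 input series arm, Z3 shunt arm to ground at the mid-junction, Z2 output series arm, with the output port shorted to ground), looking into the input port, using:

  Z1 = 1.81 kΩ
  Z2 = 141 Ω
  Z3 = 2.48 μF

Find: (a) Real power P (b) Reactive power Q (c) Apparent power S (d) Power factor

Step 1 — Angular frequency: ω = 2π·f = 2π·1.43e+04 = 8.985e+04 rad/s.
Step 2 — Component impedances:
  Z1: Z = R = 1810 Ω
  Z2: Z = R = 141 Ω
  Z3: Z = 1/(jωC) = -j/(ω·C) = 0 - j4.488 Ω
Step 3 — With the output port shorted to ground, the output series arm Z2 runs from the junction to ground; the shunt arm Z3 also runs from the junction to ground. They appear in parallel: Z3 || Z2 = 0.1427 - j4.483 Ω.
Step 4 — Series with input arm Z1: Z_in = Z1 + (Z3 || Z2) = 1810 - j4.483 Ω = 1810∠-0.1° Ω.
Step 5 — Source phasor: V = 32.9∠-53.6° V = 19.52 - j26.48 V.
Step 6 — Current: I = V / Z = 0.01082 - j0.0146 A = 0.01818∠-53.5° A.
Step 7 — Complex power: S = V·I* = 0.598 - j0.001481 VA.
Step 8 — Real power: P = Re(S) = 0.598 W.
Step 9 — Reactive power: Q = Im(S) = -0.001481 VAR.
Step 10 — Apparent power: |S| = 0.598 VA.
Step 11 — Power factor: PF = P/|S| = 1 (leading).

(a) P = 0.598 W  (b) Q = -0.001481 VAR  (c) S = 0.598 VA  (d) PF = 1 (leading)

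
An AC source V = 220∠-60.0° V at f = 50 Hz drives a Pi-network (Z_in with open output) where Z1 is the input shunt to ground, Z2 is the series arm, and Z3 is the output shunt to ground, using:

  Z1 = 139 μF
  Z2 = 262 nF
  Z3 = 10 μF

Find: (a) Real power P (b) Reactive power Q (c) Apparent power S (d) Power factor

Step 1 — Angular frequency: ω = 2π·f = 2π·50 = 314.2 rad/s.
Step 2 — Component impedances:
  Z1: Z = 1/(jωC) = -j/(ω·C) = 0 - j22.9 Ω
  Z2: Z = 1/(jωC) = -j/(ω·C) = 0 - j1.215e+04 Ω
  Z3: Z = 1/(jωC) = -j/(ω·C) = 0 - j318.3 Ω
Step 3 — With open output, the series arm Z2 and the output shunt Z3 appear in series to ground: Z2 + Z3 = 0 - j1.247e+04 Ω.
Step 4 — Parallel with input shunt Z1: Z_in = Z1 || (Z2 + Z3) = 0 - j22.86 Ω = 22.86∠-90.0° Ω.
Step 5 — Source phasor: V = 220∠-60.0° V = 110 - j190.5 V.
Step 6 — Current: I = V / Z = 8.335 + j4.812 A = 9.625∠30.0° A.
Step 7 — Complex power: S = V·I* = 0 - j2117 VA.
Step 8 — Real power: P = Re(S) = 0 W.
Step 9 — Reactive power: Q = Im(S) = -2117 VAR.
Step 10 — Apparent power: |S| = 2117 VA.
Step 11 — Power factor: PF = P/|S| = 0 (leading).

(a) P = 0 W  (b) Q = -2117 VAR  (c) S = 2117 VA  (d) PF = 0 (leading)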